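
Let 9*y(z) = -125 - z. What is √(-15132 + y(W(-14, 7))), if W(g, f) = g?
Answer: I*√136299/3 ≈ 123.06*I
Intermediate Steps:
y(z) = -125/9 - z/9 (y(z) = (-125 - z)/9 = -125/9 - z/9)
√(-15132 + y(W(-14, 7))) = √(-15132 + (-125/9 - ⅑*(-14))) = √(-15132 + (-125/9 + 14/9)) = √(-15132 - 37/3) = √(-45433/3) = I*√136299/3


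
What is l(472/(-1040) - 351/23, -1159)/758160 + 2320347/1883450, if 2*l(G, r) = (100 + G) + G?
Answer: 35067893199031/28463931943200 ≈ 1.2320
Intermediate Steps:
l(G, r) = 50 + G (l(G, r) = ((100 + G) + G)/2 = (100 + 2*G)/2 = 50 + G)
l(472/(-1040) - 351/23, -1159)/758160 + 2320347/1883450 = (50 + (472/(-1040) - 351/23))/758160 + 2320347/1883450 = (50 + (472*(-1/1040) - 351*1/23))*(1/758160) + 2320347*(1/1883450) = (50 + (-59/130 - 351/23))*(1/758160) + 2320347/1883450 = (50 - 46987/2990)*(1/758160) + 2320347/1883450 = (102513/2990)*(1/758160) + 2320347/1883450 = 34171/755632800 + 2320347/1883450 = 35067893199031/28463931943200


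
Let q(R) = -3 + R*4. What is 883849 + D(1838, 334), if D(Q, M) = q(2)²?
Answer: 883874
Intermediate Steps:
q(R) = -3 + 4*R
D(Q, M) = 25 (D(Q, M) = (-3 + 4*2)² = (-3 + 8)² = 5² = 25)
883849 + D(1838, 334) = 883849 + 25 = 883874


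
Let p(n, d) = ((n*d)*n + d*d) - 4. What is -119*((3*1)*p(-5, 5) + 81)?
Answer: -61761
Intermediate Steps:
p(n, d) = -4 + d² + d*n² (p(n, d) = ((d*n)*n + d²) - 4 = (d*n² + d²) - 4 = (d² + d*n²) - 4 = -4 + d² + d*n²)
-119*((3*1)*p(-5, 5) + 81) = -119*((3*1)*(-4 + 5² + 5*(-5)²) + 81) = -119*(3*(-4 + 25 + 5*25) + 81) = -119*(3*(-4 + 25 + 125) + 81) = -119*(3*146 + 81) = -119*(438 + 81) = -119*519 = -61761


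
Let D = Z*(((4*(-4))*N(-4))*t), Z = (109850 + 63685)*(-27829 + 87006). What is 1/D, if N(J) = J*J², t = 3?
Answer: 1/31547230295040 ≈ 3.1698e-14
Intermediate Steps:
N(J) = J³
Z = 10269280695 (Z = 173535*59177 = 10269280695)
D = 31547230295040 (D = 10269280695*(((4*(-4))*(-4)³)*3) = 10269280695*(-16*(-64)*3) = 10269280695*(1024*3) = 10269280695*3072 = 31547230295040)
1/D = 1/31547230295040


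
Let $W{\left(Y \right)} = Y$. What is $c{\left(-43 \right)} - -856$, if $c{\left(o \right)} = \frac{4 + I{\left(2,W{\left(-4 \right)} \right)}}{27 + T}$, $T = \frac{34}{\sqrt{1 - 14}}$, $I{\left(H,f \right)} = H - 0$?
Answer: $\frac{9103954}{10633} + \frac{204 i \sqrt{13}}{10633} \approx 856.2 + 0.069175 i$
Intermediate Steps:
$I{\left(H,f \right)} = H$ ($I{\left(H,f \right)} = H + 0 = H$)
$T = - \frac{34 i \sqrt{13}}{13}$ ($T = \frac{34}{\sqrt{-13}} = \frac{34}{i \sqrt{13}} = 34 \left(- \frac{i \sqrt{13}}{13}\right) = - \frac{34 i \sqrt{13}}{13} \approx - 9.4299 i$)
$c{\left(o \right)} = \frac{6}{27 - \frac{34 i \sqrt{13}}{13}}$ ($c{\left(o \right)} = \frac{4 + 2}{27 - \frac{34 i \sqrt{13}}{13}} = \frac{6}{27 - \frac{34 i \sqrt{13}}{13}}$)
$c{\left(-43 \right)} - -856 = \left(\frac{2106}{10633} + \frac{204 i \sqrt{13}}{10633}\right) - -856 = \left(\frac{2106}{10633} + \frac{204 i \sqrt{13}}{10633}\right) + 856 = \frac{9103954}{10633} + \frac{204 i \sqrt{13}}{10633}$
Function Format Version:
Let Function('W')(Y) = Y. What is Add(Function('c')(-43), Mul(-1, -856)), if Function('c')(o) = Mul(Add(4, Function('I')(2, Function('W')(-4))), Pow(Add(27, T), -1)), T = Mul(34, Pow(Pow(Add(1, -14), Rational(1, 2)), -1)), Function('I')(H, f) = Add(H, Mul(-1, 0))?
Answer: Add(Rational(9103954, 10633), Mul(Rational(204, 10633), I, Pow(13, Rational(1, 2)))) ≈ Add(856.20, Mul(0.069175, I))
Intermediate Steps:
Function('I')(H, f) = H (Function('I')(H, f) = Add(H, 0) = H)
T = Mul(Rational(-34, 13), I, Pow(13, Rational(1, 2))) (T = Mul(34, Pow(Pow(-13, Rational(1, 2)), -1)) = Mul(34, Pow(Mul(I, Pow(13, Rational(1, 2))), -1)) = Mul(34, Mul(Rational(-1, 13), I, Pow(13, Rational(1, 2)))) = Mul(Rational(-34, 13), I, Pow(13, Rational(1, 2))) ≈ Mul(-9.4299, I))
Function('c')(o) = Mul(6, Pow(Add(27, Mul(Rational(-34, 13), I, Pow(13, Rational(1, 2)))), -1)) (Function('c')(o) = Mul(Add(4, 2), Pow(Add(27, Mul(Rational(-34, 13), I, Pow(13, Rational(1, 2)))), -1)) = Mul(6, Pow(Add(27, Mul(Rational(-34, 13), I, Pow(13, Rational(1, 2)))), -1)))
Add(Function('c')(-43), Mul(-1, -856)) = Add(Add(Rational(2106, 10633), Mul(Rational(204, 10633), I, Pow(13, Rational(1, 2)))), Mul(-1, -856)) = Add(Add(Rational(2106, 10633), Mul(Rational(204, 10633), I, Pow(13, Rational(1, 2)))), 856) = Add(Rational(9103954, 10633), Mul(Rational(204, 10633), I, Pow(13, Rational(1, 2))))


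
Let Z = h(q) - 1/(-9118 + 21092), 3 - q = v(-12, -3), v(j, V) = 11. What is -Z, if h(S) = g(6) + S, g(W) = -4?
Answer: 143689/11974 ≈ 12.000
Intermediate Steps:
q = -8 (q = 3 - 1*11 = 3 - 11 = -8)
h(S) = -4 + S
Z = -143689/11974 (Z = (-4 - 8) - 1/(-9118 + 21092) = -12 - 1/11974 = -143689/11974 ≈ -12.000)
-Z = -1*(-143689/11974) = 143689/11974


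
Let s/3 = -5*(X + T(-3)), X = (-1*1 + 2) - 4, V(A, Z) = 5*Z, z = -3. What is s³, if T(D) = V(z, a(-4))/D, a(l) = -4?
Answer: -166375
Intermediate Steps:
X = -3 (X = (-1 + 2) - 4 = 1 - 4 = -3)
T(D) = -20/D (T(D) = (5*(-4))/D = -20/D)
s = -55 (s = 3*(-5*(-3 - 20/(-3))) = 3*(-5*(-3 - 20*(-⅓))) = 3*(-5*(-3 + 20/3)) = 3*(-5*11/3) = 3*(-55/3) = -55)
s³ = (-55)³ = -166375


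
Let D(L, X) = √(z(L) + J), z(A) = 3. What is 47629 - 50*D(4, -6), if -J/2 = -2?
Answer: 47629 - 50*√7 ≈ 47497.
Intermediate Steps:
J = 4 (J = -2*(-2) = 4)
D(L, X) = √7 (D(L, X) = √(3 + 4) = √7)
47629 - 50*D(4, -6) = 47629 - 50*√7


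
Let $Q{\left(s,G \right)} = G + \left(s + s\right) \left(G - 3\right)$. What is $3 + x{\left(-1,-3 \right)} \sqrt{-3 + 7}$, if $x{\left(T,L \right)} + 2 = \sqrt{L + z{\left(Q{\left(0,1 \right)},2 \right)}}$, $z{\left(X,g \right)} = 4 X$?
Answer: $1$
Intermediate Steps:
$Q{\left(s,G \right)} = G + 2 s \left(-3 + G\right)$
$x{\left(T,L \right)} = -2 + \sqrt{4 + L}$ ($x{\left(T,L \right)} = -2 + \sqrt{L + 4 \left(1 - 0 + 2 \cdot 1 \cdot 0\right)} = -2 + \sqrt{L + 4 \left(1 + 0 + 0\right)} = -2 + \sqrt{L + 4 \cdot 1} = -2 + \sqrt{L + 4} = -2 + \sqrt{4 + L}$)
$3 + x{\left(-1,-3 \right)} \sqrt{-3 + 7} = 3 + \left(-2 + \sqrt{4 - 3}\right) \sqrt{-3 + 7} = 3 + \left(-2 + \sqrt{1}\right) \sqrt{4} = 3 + \left(-2 + 1\right) 2 = 3 - 2 = 1$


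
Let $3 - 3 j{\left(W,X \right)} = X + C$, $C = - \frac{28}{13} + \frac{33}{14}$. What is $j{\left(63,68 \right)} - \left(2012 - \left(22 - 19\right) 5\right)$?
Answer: $- \frac{1102229}{546} \approx -2018.7$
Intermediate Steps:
$C = \frac{37}{182}$ ($C = \left(-28\right) \frac{1}{13} + 33 \cdot \frac{1}{14} = - \frac{28}{13} + \frac{33}{14} = \frac{37}{182} \approx 0.2033$)
$j{\left(W,X \right)} = \frac{509}{546} - \frac{X}{3}$ ($j{\left(W,X \right)} = 1 - \frac{X + \frac{37}{182}}{3} = 1 - \frac{\frac{37}{182} + X}{3} = 1 - \left(\frac{37}{546} + \frac{X}{3}\right) = \frac{509}{546} - \frac{X}{3}$)
$j{\left(63,68 \right)} - \left(2012 - \left(22 - 19\right) 5\right) = \left(\frac{509}{546} - \frac{68}{3}\right) - \left(2012 - \left(22 - 19\right) 5\right) = \left(\frac{509}{546} - \frac{68}{3}\right) + \left(-2012 + 3 \cdot 5\right) = - \frac{11867}{546} + \left(-2012 + 15\right) = - \frac{11867}{546} - 1997 = - \frac{1102229}{546}$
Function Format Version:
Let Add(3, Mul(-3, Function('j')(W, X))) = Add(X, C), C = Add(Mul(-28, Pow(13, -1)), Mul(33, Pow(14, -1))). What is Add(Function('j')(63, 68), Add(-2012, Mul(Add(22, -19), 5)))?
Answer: Rational(-1102229, 546) ≈ -2018.7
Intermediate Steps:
C = Rational(37, 182) (C = Add(Mul(-28, Rational(1, 13)), Mul(33, Rational(1, 14))) = Add(Rational(-28, 13), Rational(33, 14)) = Rational(37, 182) ≈ 0.20330)
Function('j')(W, X) = Add(Rational(509, 546), Mul(Rational(-1, 3), X)) (Function('j')(W, X) = Add(1, Mul(Rational(-1, 3), Add(X, Rational(37, 182)))) = Add(1, Mul(Rational(-1, 3), Add(Rational(37, 182), X))) = Add(1, Add(Rational(-37, 546), Mul(Rational(-1, 3), X))) = Add(Rational(509, 546), Mul(Rational(-1, 3), X)))
Add(Function('j')(63, 68), Add(-2012, Mul(Add(22, -19), 5))) = Add(Add(Rational(509, 546), Mul(Rational(-1, 3), 68)), Add(-2012, Mul(Add(22, -19), 5))) = Add(Add(Rational(509, 546), Rational(-68, 3)), Add(-2012, Mul(3, 5))) = Add(Rational(-11867, 546), Add(-2012, 15)) = Add(Rational(-11867, 546), -1997) = Rational(-1102229, 546)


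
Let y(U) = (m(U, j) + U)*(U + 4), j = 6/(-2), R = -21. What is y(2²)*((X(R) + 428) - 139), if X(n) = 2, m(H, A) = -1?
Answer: 6984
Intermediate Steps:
j = -3 (j = 6*(-½) = -3)
y(U) = (-1 + U)*(4 + U) (y(U) = (-1 + U)*(U + 4) = (-1 + U)*(4 + U))
y(2²)*((X(R) + 428) - 139) = (-4 + (2²)² + 3*2²)*((2 + 428) - 139) = (-4 + 4² + 3*4)*(430 - 139) = (-4 + 16 + 12)*291 = 24*291 = 6984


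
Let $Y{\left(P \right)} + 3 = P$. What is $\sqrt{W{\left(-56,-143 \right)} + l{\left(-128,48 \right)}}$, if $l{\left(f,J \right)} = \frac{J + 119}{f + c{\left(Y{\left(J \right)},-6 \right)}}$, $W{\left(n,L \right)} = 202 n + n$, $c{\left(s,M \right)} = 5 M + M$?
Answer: $\frac{i \sqrt{76445279}}{82} \approx 106.63 i$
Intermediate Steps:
$Y{\left(P \right)} = -3 + P$
$c{\left(s,M \right)} = 6 M$
$W{\left(n,L \right)} = 203 n$
$l{\left(f,J \right)} = \frac{119 + J}{-36 + f}$ ($l{\left(f,J \right)} = \frac{J + 119}{f + 6 \left(-6\right)} = \frac{119 + J}{f - 36} = \frac{119 + J}{-36 + f}$)
$\sqrt{W{\left(-56,-143 \right)} + l{\left(-128,48 \right)}} = \sqrt{203 \left(-56\right) + \frac{119 + 48}{-36 - 128}} = \sqrt{-11368 + \frac{1}{-164} \cdot 167} = \sqrt{-11368 - \frac{167}{164}} = \sqrt{- \frac{1864519}{164}} = \frac{i \sqrt{76445279}}{82}$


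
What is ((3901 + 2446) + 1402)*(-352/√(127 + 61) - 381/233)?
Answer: -2952369/233 - 1363824*√47/47 ≈ -2.1161e+5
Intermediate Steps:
((3901 + 2446) + 1402)*(-352/√(127 + 61) - 381/233) = (6347 + 1402)*(-352*√47/94 - 381*1/233) = 7749*(-352*√47/94 - 381/233) = 7749*(-176*√47/47 - 381/233) = 7749*(-381/233 - 176*√47/47) = -2952369/233 - 1363824*√47/47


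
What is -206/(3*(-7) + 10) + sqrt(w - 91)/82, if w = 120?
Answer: 206/11 + sqrt(29)/82 ≈ 18.793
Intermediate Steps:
-206/(3*(-7) + 10) + sqrt(w - 91)/82 = -206/(3*(-7) + 10) + sqrt(120 - 91)/82 = -206/(-21 + 10) + sqrt(29)*(1/82) = -206/(-11) + sqrt(29)/82 = -206*(-1/11) + sqrt(29)/82 = 206/11 + sqrt(29)/82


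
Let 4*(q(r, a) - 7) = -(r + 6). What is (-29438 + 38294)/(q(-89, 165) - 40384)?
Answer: -35424/161425 ≈ -0.21945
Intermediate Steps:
q(r, a) = 11/2 - r/4 (q(r, a) = 7 + (-(r + 6))/4 = 7 + (-(6 + r))/4 = 7 + (-6 - r)/4 = 7 + (-3/2 - r/4) = 11/2 - r/4)
(-29438 + 38294)/(q(-89, 165) - 40384) = (-29438 + 38294)/((11/2 - ¼*(-89)) - 40384) = 8856/((11/2 + 89/4) - 40384) = 8856/(111/4 - 40384) = 8856/(-161425/4) = 8856*(-4/161425) = -35424/161425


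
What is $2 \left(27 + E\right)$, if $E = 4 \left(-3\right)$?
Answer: $30$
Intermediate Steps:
$E = -12$
$2 \left(27 + E\right) = 2 \left(27 - 12\right) = 2 \cdot 15 = 30$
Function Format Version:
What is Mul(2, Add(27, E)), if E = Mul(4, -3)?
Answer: 30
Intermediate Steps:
E = -12
Mul(2, Add(27, E)) = Mul(2, Add(27, -12)) = Mul(2, 15) = 30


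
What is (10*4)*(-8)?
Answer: -320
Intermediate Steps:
(10*4)*(-8) = 40*(-8) = -320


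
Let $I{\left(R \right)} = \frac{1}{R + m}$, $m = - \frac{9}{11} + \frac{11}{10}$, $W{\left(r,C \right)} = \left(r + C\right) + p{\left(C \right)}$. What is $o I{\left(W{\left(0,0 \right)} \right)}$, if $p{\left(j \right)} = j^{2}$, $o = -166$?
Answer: $- \frac{18260}{31} \approx -589.03$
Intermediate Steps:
$W{\left(r,C \right)} = C + r + C^{2}$ ($W{\left(r,C \right)} = \left(r + C\right) + C^{2} = \left(C + r\right) + C^{2} = C + r + C^{2}$)
$m = \frac{31}{110}$ ($m = \left(-9\right) \frac{1}{11} + 11 \cdot \frac{1}{10} = - \frac{9}{11} + \frac{11}{10} = \frac{31}{110} \approx 0.28182$)
$I{\left(R \right)} = \frac{1}{\frac{31}{110} + R}$ ($I{\left(R \right)} = \frac{1}{R + \frac{31}{110}} = \frac{1}{\frac{31}{110} + R}$)
$o I{\left(W{\left(0,0 \right)} \right)} = - 166 \frac{110}{31 + 110 \left(0 + 0 + 0^{2}\right)} = - 166 \frac{110}{31 + 110 \left(0 + 0 + 0\right)} = - 166 \frac{110}{31 + 110 \cdot 0} = - 166 \frac{110}{31 + 0} = - 166 \cdot \frac{110}{31} = - 166 \cdot 110 \cdot \frac{1}{31} = \left(-166\right) \frac{110}{31} = - \frac{18260}{31}$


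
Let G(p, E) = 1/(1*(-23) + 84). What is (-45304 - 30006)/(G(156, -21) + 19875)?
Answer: -2296955/606188 ≈ -3.7892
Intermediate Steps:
G(p, E) = 1/61 (G(p, E) = 1/(-23 + 84) = 1/61)
(-45304 - 30006)/(G(156, -21) + 19875) = (-45304 - 30006)/(1/61 + 19875) = -75310/1212376/61 = -75310*61/1212376 = -2296955/606188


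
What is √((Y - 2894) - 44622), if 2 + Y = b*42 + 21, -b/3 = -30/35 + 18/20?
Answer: 2*I*√296890/5 ≈ 217.95*I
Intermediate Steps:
b = -9/70 (b = -3*(-30/35 + 18/20) = -3*(-30*1/35 + 18*(1/20)) = -3*(-6/7 + 9/10) = -3*3/70 = -9/70 ≈ -0.12857)
Y = 68/5 (Y = -2 + (-9/70*42 + 21) = -2 + (-27/5 + 21) = -2 + 78/5 = 68/5 ≈ 13.600)
√((Y - 2894) - 44622) = √((68/5 - 2894) - 44622) = √(-14402/5 - 44622) = √(-237512/5) = 2*I*√296890/5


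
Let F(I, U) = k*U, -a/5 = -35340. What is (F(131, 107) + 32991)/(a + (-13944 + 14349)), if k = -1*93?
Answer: 1536/11807 ≈ 0.13009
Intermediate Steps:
a = 176700 (a = -5*(-35340) = 176700)
k = -93
F(I, U) = -93*U
(F(131, 107) + 32991)/(a + (-13944 + 14349)) = (-93*107 + 32991)/(176700 + (-13944 + 14349)) = (-9951 + 32991)/(176700 + 405) = 23040/177105 = 23040*(1/177105) = 1536/11807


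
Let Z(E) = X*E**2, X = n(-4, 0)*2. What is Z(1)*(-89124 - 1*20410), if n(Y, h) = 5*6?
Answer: -6572040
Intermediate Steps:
n(Y, h) = 30
X = 60 (X = 30*2 = 60)
Z(E) = 60*E**2
Z(1)*(-89124 - 1*20410) = (60*1**2)*(-89124 - 1*20410) = (60*1)*(-89124 - 20410) = 60*(-109534) = -6572040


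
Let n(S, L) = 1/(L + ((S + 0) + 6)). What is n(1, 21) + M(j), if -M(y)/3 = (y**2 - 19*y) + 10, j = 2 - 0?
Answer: 2017/28 ≈ 72.036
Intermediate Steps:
j = 2 (j = 2 - 1*0 = 2 + 0 = 2)
n(S, L) = 1/(6 + L + S) (n(S, L) = 1/(L + (S + 6)) = 1/(L + (6 + S)) = 1/(6 + L + S))
M(y) = -30 - 3*y**2 + 57*y (M(y) = -3*((y**2 - 19*y) + 10) = -3*(10 + y**2 - 19*y) = -30 - 3*y**2 + 57*y)
n(1, 21) + M(j) = 1/(6 + 21 + 1) + (-30 - 3*2**2 + 57*2) = 1/28 + (-30 - 3*4 + 114) = 1/28 + (-30 - 12 + 114) = 1/28 + 72 = 2017/28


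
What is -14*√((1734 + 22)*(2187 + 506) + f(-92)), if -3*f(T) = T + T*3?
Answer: -28*√10640319/3 ≈ -30445.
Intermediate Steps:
f(T) = -4*T/3 (f(T) = -(T + T*3)/3 = -(T + 3*T)/3 = -4*T/3)
-14*√((1734 + 22)*(2187 + 506) + f(-92)) = -14*√((1734 + 22)*(2187 + 506) - 4/3*(-92)) = -14*√(1756*2693 + 368/3) = -14*√(4728908 + 368/3) = -28*√10640319/3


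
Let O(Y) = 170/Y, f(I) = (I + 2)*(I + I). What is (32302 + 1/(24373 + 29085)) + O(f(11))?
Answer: 246936989261/7644494 ≈ 32303.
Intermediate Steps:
f(I) = 2*I*(2 + I) (f(I) = (2 + I)*(2*I) = 2*I*(2 + I))
(32302 + 1/(24373 + 29085)) + O(f(11)) = (32302 + 1/(24373 + 29085)) + 170/((2*11*(2 + 11))) = (32302 + 1/53458) + 170/((2*11*13)) = (32302 + 1/53458) + 170/286 = 1726800317/53458 + 170*(1/286) = 1726800317/53458 + 85/143 = 246936989261/7644494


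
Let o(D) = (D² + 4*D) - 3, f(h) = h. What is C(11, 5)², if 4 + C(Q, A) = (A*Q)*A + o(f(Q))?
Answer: 187489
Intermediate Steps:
o(D) = -3 + D² + 4*D
C(Q, A) = -7 + Q² + 4*Q + Q*A² (C(Q, A) = -4 + ((A*Q)*A + (-3 + Q² + 4*Q)) = -4 + (Q*A² + (-3 + Q² + 4*Q)) = -4 + (-3 + Q² + 4*Q + Q*A²) = -7 + Q² + 4*Q + Q*A²)
C(11, 5)² = (-7 + 11² + 4*11 + 11*5²)² = (-7 + 121 + 44 + 11*25)² = (-7 + 121 + 44 + 275)² = 433² = 187489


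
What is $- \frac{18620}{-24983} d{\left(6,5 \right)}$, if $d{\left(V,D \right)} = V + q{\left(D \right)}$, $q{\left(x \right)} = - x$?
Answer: $\frac{2660}{3569} \approx 0.74531$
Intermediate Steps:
$d{\left(V,D \right)} = V - D$
$- \frac{18620}{-24983} d{\left(6,5 \right)} = - \frac{18620}{-24983} \left(6 - 5\right) = \left(-18620\right) \left(- \frac{1}{24983}\right) \left(6 - 5\right) = \frac{2660}{3569} \cdot 1 = \frac{2660}{3569}$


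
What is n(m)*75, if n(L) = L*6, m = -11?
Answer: -4950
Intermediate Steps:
n(L) = 6*L
n(m)*75 = (6*(-11))*75 = -66*75 = -4950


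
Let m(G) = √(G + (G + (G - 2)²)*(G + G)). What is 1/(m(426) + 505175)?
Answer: 101035/51009649619 - 3*√17059170/255048248095 ≈ 1.9321e-6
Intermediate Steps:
m(G) = √(G + 2*G*(G + (-2 + G)²)) (m(G) = √(G + (G + (-2 + G)²)*(2*G)) = √(G + 2*G*(G + (-2 + G)²)))
1/(m(426) + 505175) = 1/(√(426*(9 - 6*426 + 2*426²)) + 505175) = 1/(√(426*(9 - 2556 + 2*181476)) + 505175) = 1/(√(426*(9 - 2556 + 362952)) + 505175) = 1/(√(426*360405) + 505175) = 1/(√153532530 + 505175) = 1/(3*√17059170 + 505175) = 1/(505175 + 3*√17059170)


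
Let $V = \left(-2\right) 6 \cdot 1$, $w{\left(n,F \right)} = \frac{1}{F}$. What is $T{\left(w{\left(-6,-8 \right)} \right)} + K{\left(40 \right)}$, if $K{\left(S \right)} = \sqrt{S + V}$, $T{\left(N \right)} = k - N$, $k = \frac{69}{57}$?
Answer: $\frac{203}{152} + 2 \sqrt{7} \approx 6.627$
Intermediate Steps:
$k = \frac{23}{19}$ ($k = 69 \cdot \frac{1}{57} = \frac{23}{19} \approx 1.2105$)
$T{\left(N \right)} = \frac{23}{19} - N$
$V = -12$ ($V = \left(-12\right) 1 = -12$)
$K{\left(S \right)} = \sqrt{-12 + S}$ ($K{\left(S \right)} = \sqrt{S - 12} = \sqrt{-12 + S}$)
$T{\left(w{\left(-6,-8 \right)} \right)} + K{\left(40 \right)} = \left(\frac{23}{19} - \frac{1}{-8}\right) + \sqrt{-12 + 40} = \left(\frac{23}{19} - - \frac{1}{8}\right) + \sqrt{28} = \left(\frac{23}{19} + \frac{1}{8}\right) + 2 \sqrt{7} = \frac{203}{152} + 2 \sqrt{7}$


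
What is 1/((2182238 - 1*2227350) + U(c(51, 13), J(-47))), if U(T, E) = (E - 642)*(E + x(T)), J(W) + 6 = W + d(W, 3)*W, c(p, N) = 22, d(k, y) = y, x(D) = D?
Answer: 1/98680 ≈ 1.0134e-5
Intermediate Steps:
J(W) = -6 + 4*W (J(W) = -6 + (W + 3*W) = -6 + 4*W)
U(T, E) = (-642 + E)*(E + T) (U(T, E) = (E - 642)*(E + T) = (-642 + E)*(E + T))
1/((2182238 - 1*2227350) + U(c(51, 13), J(-47))) = 1/((2182238 - 1*2227350) + ((-6 + 4*(-47))**2 - 642*(-6 + 4*(-47)) - 642*22 + (-6 + 4*(-47))*22)) = 1/((2182238 - 2227350) + ((-6 - 188)**2 - 642*(-6 - 188) - 14124 + (-6 - 188)*22)) = 1/(-45112 + ((-194)**2 - 642*(-194) - 14124 - 194*22)) = 1/(-45112 + (37636 + 124548 - 14124 - 4268)) = 1/(-45112 + 143792) = 1/98680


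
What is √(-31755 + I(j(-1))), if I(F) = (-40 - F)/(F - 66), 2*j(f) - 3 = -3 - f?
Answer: 4*I*√34058559/131 ≈ 178.2*I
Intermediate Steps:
j(f) = -f/2 (j(f) = 3/2 + (-3 - f)/2 = 3/2 + (-3/2 - f/2) = -f/2)
I(F) = (-40 - F)/(-66 + F)
√(-31755 + I(j(-1))) = √(-31755 + (-40 - (-1)*(-1)/2)/(-66 - ½*(-1))) = √(-31755 + (-40 - 1*½)/(-66 + ½)) = √(-31755 + (-40 - ½)/(-131/2)) = √(-31755 - 2/131*(-81/2)) = √(-31755 + 81/131) = √(-4159824/131) = 4*I*√34058559/131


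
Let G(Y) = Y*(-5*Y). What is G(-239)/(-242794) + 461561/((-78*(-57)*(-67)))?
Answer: -6746913206/18080990577 ≈ -0.37315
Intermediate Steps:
G(Y) = -5*Y**2
G(-239)/(-242794) + 461561/((-78*(-57)*(-67))) = -5*(-239)**2/(-242794) + 461561/((-78*(-57)*(-67))) = -5*57121*(-1/242794) + 461561/((4446*(-67))) = -285605*(-1/242794) + 461561/(-297882) = 285605/242794 + 461561*(-1/297882) = 285605/242794 - 461561/297882 = -6746913206/18080990577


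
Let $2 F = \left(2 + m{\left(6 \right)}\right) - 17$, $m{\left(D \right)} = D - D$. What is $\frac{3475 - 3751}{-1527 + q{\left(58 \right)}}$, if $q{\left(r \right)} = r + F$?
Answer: $\frac{552}{2953} \approx 0.18693$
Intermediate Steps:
$m{\left(D \right)} = 0$
$F = - \frac{15}{2}$ ($F = \frac{\left(2 + 0\right) - 17}{2} = \frac{2 - 17}{2} = \frac{1}{2} \left(-15\right) = - \frac{15}{2} \approx -7.5$)
$q{\left(r \right)} = - \frac{15}{2} + r$ ($q{\left(r \right)} = r - \frac{15}{2} = - \frac{15}{2} + r$)
$\frac{3475 - 3751}{-1527 + q{\left(58 \right)}} = \frac{3475 - 3751}{-1527 + \left(- \frac{15}{2} + 58\right)} = - \frac{276}{-1527 + \frac{101}{2}} = - \frac{276}{- \frac{2953}{2}} = \left(-276\right) \left(- \frac{2}{2953}\right) = \frac{552}{2953}$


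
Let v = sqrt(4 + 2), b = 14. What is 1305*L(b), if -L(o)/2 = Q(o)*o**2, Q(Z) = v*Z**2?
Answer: -100265760*sqrt(6) ≈ -2.4560e+8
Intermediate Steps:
v = sqrt(6) ≈ 2.4495
Q(Z) = sqrt(6)*Z**2
L(o) = -2*sqrt(6)*o**4 (L(o) = -2*sqrt(6)*o**2*o**2 = -2*sqrt(6)*o**4)
1305*L(b) = 1305*(-2*sqrt(6)*14**4) = 1305*(-2*sqrt(6)*38416) = 1305*(-76832*sqrt(6)) = -100265760*sqrt(6)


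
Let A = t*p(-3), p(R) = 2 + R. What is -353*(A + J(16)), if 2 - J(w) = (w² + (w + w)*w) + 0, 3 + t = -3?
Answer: 268280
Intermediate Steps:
t = -6 (t = -3 - 3 = -6)
J(w) = 2 - 3*w² (J(w) = 2 - ((w² + (w + w)*w) + 0) = 2 - ((w² + (2*w)*w) + 0) = 2 - ((w² + 2*w²) + 0) = 2 - (3*w² + 0) = 2 - 3*w²)
A = 6 (A = -6*(2 - 3) = -6*(-1) = 6)
-353*(A + J(16)) = -353*(6 + (2 - 3*16²)) = -353*(6 + (2 - 3*256)) = -353*(6 + (2 - 768)) = -353*(6 - 766) = -353*(-760) = 268280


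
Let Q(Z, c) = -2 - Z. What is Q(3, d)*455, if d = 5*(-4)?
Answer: -2275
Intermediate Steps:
d = -20
Q(3, d)*455 = (-2 - 1*3)*455 = (-2 - 3)*455 = -5*455 = -2275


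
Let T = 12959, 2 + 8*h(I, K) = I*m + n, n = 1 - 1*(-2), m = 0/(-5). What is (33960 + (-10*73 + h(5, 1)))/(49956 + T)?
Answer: 265841/503320 ≈ 0.52818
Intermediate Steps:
m = 0 (m = 0*(-⅕) = 0)
n = 3 (n = 1 + 2 = 3)
h(I, K) = ⅛ (h(I, K) = -¼ + (I*0 + 3)/8 = -¼ + (0 + 3)/8 = -¼ + (⅛)*3 = -¼ + 3/8 = ⅛)
(33960 + (-10*73 + h(5, 1)))/(49956 + T) = (33960 + (-10*73 + ⅛))/(49956 + 12959) = (33960 + (-730 + ⅛))/62915 = (33960 - 5839/8)*(1/62915) = (265841/8)*(1/62915) = 265841/503320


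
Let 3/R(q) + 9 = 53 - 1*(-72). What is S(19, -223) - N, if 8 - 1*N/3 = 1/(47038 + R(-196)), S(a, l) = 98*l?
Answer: -119375359510/5456411 ≈ -21878.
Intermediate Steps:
R(q) = 3/116 (R(q) = 3/(-9 + (53 - 1*(-72))) = 3/(-9 + (53 + 72)) = 3/(-9 + 125) = 3/116)
N = 130953516/5456411 (N = 24 - 3/(47038 + 3/116) = 24 - 3/5456411/116 = 24 - 3*116/5456411 = 24 - 348/5456411 = 130953516/5456411 ≈ 24.000)
S(19, -223) - N = 98*(-223) - 1*130953516/5456411 = -21854 - 130953516/5456411 = -119375359510/5456411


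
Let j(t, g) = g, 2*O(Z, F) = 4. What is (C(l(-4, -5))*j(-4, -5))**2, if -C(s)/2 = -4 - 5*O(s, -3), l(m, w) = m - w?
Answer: 19600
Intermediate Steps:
O(Z, F) = 2 (O(Z, F) = (1/2)*4 = 2)
C(s) = 28 (C(s) = -2*(-4 - 5*2) = -2*(-4 - 10) = -2*(-14) = 28)
(C(l(-4, -5))*j(-4, -5))**2 = (28*(-5))**2 = (-140)**2 = 19600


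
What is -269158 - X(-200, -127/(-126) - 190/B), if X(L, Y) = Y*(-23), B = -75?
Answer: -169518227/630 ≈ -2.6908e+5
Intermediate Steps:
X(L, Y) = -23*Y
-269158 - X(-200, -127/(-126) - 190/B) = -269158 - (-23)*(-127/(-126) - 190/(-75)) = -269158 - (-23)*(-127*(-1/126) - 190*(-1/75)) = -269158 - (-23)*(127/126 + 38/15) = -269158 - (-23)*2231/630 = -269158 - 1*(-51313/630) = -269158 + 51313/630 = -169518227/630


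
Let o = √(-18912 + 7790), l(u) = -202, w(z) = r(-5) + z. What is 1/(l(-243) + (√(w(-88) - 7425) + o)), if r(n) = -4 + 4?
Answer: 1/(-202 + I*√7513 + I*√11122) ≈ -0.002599 - 0.0024722*I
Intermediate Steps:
r(n) = 0
w(z) = z (w(z) = 0 + z = z)
o = I*√11122 (o = √(-11122) = I*√11122 ≈ 105.46*I)
1/(l(-243) + (√(w(-88) - 7425) + o)) = 1/(-202 + (√(-88 - 7425) + I*√11122)) = 1/(-202 + (√(-7513) + I*√11122)) = 1/(-202 + (I*√7513 + I*√11122)) = 1/(-202 + I*√7513 + I*√11122)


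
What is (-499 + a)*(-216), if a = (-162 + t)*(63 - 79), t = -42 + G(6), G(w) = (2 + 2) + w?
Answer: -562680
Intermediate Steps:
G(w) = 4 + w
t = -32 (t = -42 + (4 + 6) = -42 + 10 = -32)
a = 3104 (a = (-162 - 32)*(63 - 79) = -194*(-16) = 3104)
(-499 + a)*(-216) = (-499 + 3104)*(-216) = 2605*(-216) = -562680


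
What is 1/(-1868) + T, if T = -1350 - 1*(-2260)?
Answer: 1699879/1868 ≈ 910.00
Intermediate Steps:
T = 910 (T = -1350 + 2260 = 910)
1/(-1868) + T = 1/(-1868) + 910 = -1/1868 + 910 = 1699879/1868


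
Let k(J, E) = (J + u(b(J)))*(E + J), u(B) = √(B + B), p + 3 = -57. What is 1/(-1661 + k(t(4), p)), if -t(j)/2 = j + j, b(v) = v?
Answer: I/(-445*I + 304*√2) ≈ -0.0011623 + 0.0011229*I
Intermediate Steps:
p = -60 (p = -3 - 57 = -60)
u(B) = √2*√B (u(B) = √(2*B) = √2*√B)
t(j) = -4*j (t(j) = -2*(j + j) = -4*j)
k(J, E) = (E + J)*(J + √2*√J) (k(J, E) = (J + √2*√J)*(E + J) = (E + J)*(J + √2*√J))
1/(-1661 + k(t(4), p)) = 1/(-1661 + ((-4*4)² - (-240)*4 + √2*(-4*4)^(3/2) - 60*√2*√(-4*4))) = 1/(-1661 + ((-16)² - 60*(-16) + √2*(-16)^(3/2) - 60*√2*√(-16))) = 1/(-1661 + (256 + 960 + √2*(-64*I) - 60*√2*4*I)) = 1/(-1661 + (256 + 960 - 64*I*√2 - 240*I*√2)) = 1/(-1661 + (1216 - 304*I*√2)) = 1/(-445 - 304*I*√2)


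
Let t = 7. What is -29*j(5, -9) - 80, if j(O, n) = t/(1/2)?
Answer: -486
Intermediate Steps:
j(O, n) = 14 (j(O, n) = 7/(1/2) = 7*2 = 14)
-29*j(5, -9) - 80 = -29*14 - 80 = -406 - 80 = -486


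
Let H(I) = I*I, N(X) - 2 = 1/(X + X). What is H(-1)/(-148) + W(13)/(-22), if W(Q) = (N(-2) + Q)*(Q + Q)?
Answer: -14195/814 ≈ -17.439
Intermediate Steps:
N(X) = 2 + 1/(2*X) (N(X) = 2 + 1/(X + X) = 2 + 1/(2*X))
W(Q) = 2*Q*(7/4 + Q) (W(Q) = ((2 + (½)/(-2)) + Q)*(Q + Q) = ((2 + (½)*(-½)) + Q)*(2*Q) = ((2 - ¼) + Q)*(2*Q) = (7/4 + Q)*(2*Q) = 2*Q*(7/4 + Q))
H(I) = I²
H(-1)/(-148) + W(13)/(-22) = (-1)²/(-148) + ((½)*13*(7 + 4*13))/(-22) = 1*(-1/148) + ((½)*13*(7 + 52))*(-1/22) = -1/148 + ((½)*13*59)*(-1/22) = -1/148 + (767/2)*(-1/22) = -1/148 - 767/44 = -14195/814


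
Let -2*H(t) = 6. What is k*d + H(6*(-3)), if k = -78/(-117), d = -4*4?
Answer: -41/3 ≈ -13.667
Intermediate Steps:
H(t) = -3 (H(t) = -1/2*6 = -3)
d = -16
k = 2/3 (k = -78*(-1/117) = 2/3 ≈ 0.66667)
k*d + H(6*(-3)) = (2/3)*(-16) - 3 = -32/3 - 3 = -41/3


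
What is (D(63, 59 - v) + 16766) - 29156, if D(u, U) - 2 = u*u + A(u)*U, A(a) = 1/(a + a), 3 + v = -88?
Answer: -176774/21 ≈ -8417.8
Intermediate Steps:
v = -91 (v = -3 - 88 = -91)
A(a) = 1/(2*a)
D(u, U) = 2 + u² + U/(2*u) (D(u, U) = 2 + (u*u + (1/(2*u))*U) = 2 + (u² + U/(2*u)) = 2 + u² + U/(2*u))
(D(63, 59 - v) + 16766) - 29156 = ((2 + 63² + (½)*(59 - 1*(-91))/63) + 16766) - 29156 = ((2 + 3969 + (½)*(59 + 91)*(1/63)) + 16766) - 29156 = ((2 + 3969 + (½)*150*(1/63)) + 16766) - 29156 = ((2 + 3969 + 25/21) + 16766) - 29156 = (83416/21 + 16766) - 29156 = 435502/21 - 29156 = -176774/21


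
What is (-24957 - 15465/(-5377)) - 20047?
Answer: -241971043/5377 ≈ -45001.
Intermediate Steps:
(-24957 - 15465/(-5377)) - 20047 = (-24957 - 15465*(-1/5377)) - 20047 = (-24957 + 15465/5377) - 20047 = -134178324/5377 - 20047 = -241971043/5377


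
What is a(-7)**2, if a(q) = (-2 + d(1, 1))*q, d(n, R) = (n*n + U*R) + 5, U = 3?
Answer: 2401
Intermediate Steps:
d(n, R) = 5 + n**2 + 3*R (d(n, R) = (n*n + 3*R) + 5 = (n**2 + 3*R) + 5 = 5 + n**2 + 3*R)
a(q) = 7*q (a(q) = (-2 + (5 + 1**2 + 3*1))*q = (-2 + (5 + 1 + 3))*q = (-2 + 9)*q = 7*q)
a(-7)**2 = (7*(-7))**2 = (-49)**2 = 2401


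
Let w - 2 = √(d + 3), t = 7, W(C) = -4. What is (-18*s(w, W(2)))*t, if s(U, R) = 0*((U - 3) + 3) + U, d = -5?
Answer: -252 - 126*I*√2 ≈ -252.0 - 178.19*I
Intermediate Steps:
w = 2 + I*√2 (w = 2 + √(-5 + 3) = 2 + √(-2) = 2 + I*√2 ≈ 2.0 + 1.4142*I)
s(U, R) = U (s(U, R) = 0*((-3 + U) + 3) + U = 0*U + U = 0 + U = U)
(-18*s(w, W(2)))*t = -18*(2 + I*√2)*7 = (-36 - 18*I*√2)*7 = -252 - 126*I*√2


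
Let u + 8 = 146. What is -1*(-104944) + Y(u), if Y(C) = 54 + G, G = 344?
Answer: 105342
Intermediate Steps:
u = 138 (u = -8 + 146 = 138)
Y(C) = 398 (Y(C) = 54 + 344 = 398)
-1*(-104944) + Y(u) = -1*(-104944) + 398 = 104944 + 398 = 105342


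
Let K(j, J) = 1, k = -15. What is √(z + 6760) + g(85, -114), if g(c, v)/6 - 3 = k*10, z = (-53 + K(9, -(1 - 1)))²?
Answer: -882 + 26*√14 ≈ -784.72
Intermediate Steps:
z = 2704 (z = (-53 + 1)² = (-52)² = 2704)
g(c, v) = -882 (g(c, v) = 18 + 6*(-15*10) = 18 + 6*(-150) = 18 - 900 = -882)
√(z + 6760) + g(85, -114) = √(2704 + 6760) - 882 = √9464 - 882 = 26*√14 - 882 = -882 + 26*√14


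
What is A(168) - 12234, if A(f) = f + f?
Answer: -11898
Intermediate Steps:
A(f) = 2*f
A(168) - 12234 = 2*168 - 12234 = 336 - 12234 = -11898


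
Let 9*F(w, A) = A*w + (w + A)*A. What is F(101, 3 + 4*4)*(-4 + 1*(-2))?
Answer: -8398/3 ≈ -2799.3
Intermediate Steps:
F(w, A) = A*w/9 + A*(A + w)/9 (F(w, A) = (A*w + (w + A)*A)/9 = (A*w + (A + w)*A)/9 = (A*w + A*(A + w))/9 = A*w/9 + A*(A + w)/9)
F(101, 3 + 4*4)*(-4 + 1*(-2)) = ((3 + 4*4)*((3 + 4*4) + 2*101)/9)*(-4 + 1*(-2)) = ((3 + 16)*((3 + 16) + 202)/9)*(-4 - 2) = ((⅑)*19*(19 + 202))*(-6) = ((⅑)*19*221)*(-6) = (4199/9)*(-6) = -8398/3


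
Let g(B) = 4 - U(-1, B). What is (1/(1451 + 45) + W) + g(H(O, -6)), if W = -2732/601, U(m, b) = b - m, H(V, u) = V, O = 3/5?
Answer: -9643203/4495480 ≈ -2.1451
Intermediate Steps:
O = ⅗ (O = 3*(⅕) = ⅗ ≈ 0.60000)
g(B) = 3 - B (g(B) = 4 - (B - 1*(-1)) = 4 - (B + 1) = 4 - (1 + B) = 4 + (-1 - B) = 3 - B)
W = -2732/601 (W = -2732*1/601 = -2732/601 ≈ -4.5458)
(1/(1451 + 45) + W) + g(H(O, -6)) = (1/(1451 + 45) - 2732/601) + (3 - 1*⅗) = (1/1496 - 2732/601) + (3 - ⅗) = (1/1496 - 2732/601) + 12/5 = -4086471/899096 + 12/5 = -9643203/4495480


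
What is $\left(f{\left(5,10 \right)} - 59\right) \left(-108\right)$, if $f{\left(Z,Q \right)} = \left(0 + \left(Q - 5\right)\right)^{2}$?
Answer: $3672$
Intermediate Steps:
$f{\left(Z,Q \right)} = \left(-5 + Q\right)^{2}$ ($f{\left(Z,Q \right)} = \left(0 + \left(-5 + Q\right)\right)^{2} = \left(-5 + Q\right)^{2}$)
$\left(f{\left(5,10 \right)} - 59\right) \left(-108\right) = \left(\left(-5 + 10\right)^{2} - 59\right) \left(-108\right) = \left(5^{2} - 59\right) \left(-108\right) = \left(25 - 59\right) \left(-108\right) = \left(-34\right) \left(-108\right) = 3672$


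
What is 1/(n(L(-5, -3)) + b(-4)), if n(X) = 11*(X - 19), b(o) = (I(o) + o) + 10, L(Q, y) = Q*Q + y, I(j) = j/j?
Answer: 1/40 ≈ 0.025000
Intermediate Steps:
I(j) = 1
L(Q, y) = y + Q² (L(Q, y) = Q² + y = y + Q²)
b(o) = 11 + o (b(o) = (1 + o) + 10 = 11 + o)
n(X) = -209 + 11*X (n(X) = 11*(-19 + X) = -209 + 11*X)
1/(n(L(-5, -3)) + b(-4)) = 1/((-209 + 11*(-3 + (-5)²)) + (11 - 4)) = 1/((-209 + 11*(-3 + 25)) + 7) = 1/((-209 + 11*22) + 7) = 1/((-209 + 242) + 7) = 1/(33 + 7) = 1/40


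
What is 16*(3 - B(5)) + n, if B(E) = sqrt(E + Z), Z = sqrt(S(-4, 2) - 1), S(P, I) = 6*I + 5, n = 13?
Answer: 13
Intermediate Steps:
S(P, I) = 5 + 6*I
Z = 4 (Z = sqrt((5 + 6*2) - 1) = sqrt((5 + 12) - 1) = sqrt(17 - 1) = sqrt(16) = 4)
B(E) = sqrt(4 + E) (B(E) = sqrt(E + 4) = sqrt(4 + E))
16*(3 - B(5)) + n = 16*(3 - sqrt(4 + 5)) + 13 = 16*(3 - sqrt(9)) + 13 = 16*(3 - 1*3) + 13 = 16*(3 - 3) + 13 = 16*0 + 13 = 0 + 13 = 13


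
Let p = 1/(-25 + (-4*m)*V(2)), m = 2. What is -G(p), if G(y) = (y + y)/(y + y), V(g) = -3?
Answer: -1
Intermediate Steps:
p = -1 (p = 1/(-25 - 4*2*(-3)) = 1/(-25 - 8*(-3)) = 1/(-25 + 24) = 1/(-1) = -1)
G(y) = 1 (G(y) = (2*y)/((2*y)) = (2*y)*(1/(2*y)) = 1)
-G(p) = -1*1 = -1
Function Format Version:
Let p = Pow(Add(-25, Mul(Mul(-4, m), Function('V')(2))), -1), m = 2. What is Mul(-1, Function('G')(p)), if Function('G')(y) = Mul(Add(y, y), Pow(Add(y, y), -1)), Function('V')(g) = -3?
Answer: -1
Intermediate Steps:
p = -1 (p = Pow(Add(-25, Mul(Mul(-4, 2), -3)), -1) = Pow(Add(-25, Mul(-8, -3)), -1) = Pow(Add(-25, 24), -1) = Pow(-1, -1) = -1)
Function('G')(y) = 1 (Function('G')(y) = Mul(Mul(2, y), Pow(Mul(2, y), -1)) = Mul(Mul(2, y), Mul(Rational(1, 2), Pow(y, -1))) = 1)
Mul(-1, Function('G')(p)) = Mul(-1, 1) = -1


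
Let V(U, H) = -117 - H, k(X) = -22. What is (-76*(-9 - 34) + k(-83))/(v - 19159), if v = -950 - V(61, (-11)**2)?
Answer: -3246/19871 ≈ -0.16335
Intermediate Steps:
v = -712 (v = -950 - (-117 - 1*(-11)**2) = -950 - (-117 - 1*121) = -950 - (-117 - 121) = -950 - 1*(-238) = -950 + 238 = -712)
(-76*(-9 - 34) + k(-83))/(v - 19159) = (-76*(-9 - 34) - 22)/(-712 - 19159) = (-76*(-43) - 22)/(-19871) = (3268 - 22)*(-1/19871) = 3246*(-1/19871) = -3246/19871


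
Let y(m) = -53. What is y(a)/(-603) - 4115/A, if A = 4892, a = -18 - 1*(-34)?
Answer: -2222069/2949876 ≈ -0.75327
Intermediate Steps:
a = 16 (a = -18 + 34 = 16)
y(a)/(-603) - 4115/A = -53/(-603) - 4115/4892 = -53*(-1/603) - 4115*1/4892 = 53/603 - 4115/4892 = -2222069/2949876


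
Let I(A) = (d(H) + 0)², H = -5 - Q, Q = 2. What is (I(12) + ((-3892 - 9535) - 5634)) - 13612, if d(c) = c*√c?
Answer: -33016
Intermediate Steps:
H = -7 (H = -5 - 1*2 = -5 - 2 = -7)
d(c) = c^(3/2)
I(A) = -343 (I(A) = ((-7)^(3/2) + 0)² = (-7*I*√7 + 0)² = (-7*I*√7)² = -343)
(I(12) + ((-3892 - 9535) - 5634)) - 13612 = (-343 + ((-3892 - 9535) - 5634)) - 13612 = (-343 + (-13427 - 5634)) - 13612 = (-343 - 19061) - 13612 = -19404 - 13612 = -33016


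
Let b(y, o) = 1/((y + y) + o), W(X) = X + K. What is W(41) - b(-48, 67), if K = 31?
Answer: 2089/29 ≈ 72.034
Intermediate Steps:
W(X) = 31 + X (W(X) = X + 31 = 31 + X)
b(y, o) = 1/(o + 2*y) (b(y, o) = 1/(2*y + o) = 1/(o + 2*y))
W(41) - b(-48, 67) = (31 + 41) - 1/(67 + 2*(-48)) = 72 - 1/(67 - 96) = 72 - 1/(-29) = 72 - 1*(-1/29) = 72 + 1/29 = 2089/29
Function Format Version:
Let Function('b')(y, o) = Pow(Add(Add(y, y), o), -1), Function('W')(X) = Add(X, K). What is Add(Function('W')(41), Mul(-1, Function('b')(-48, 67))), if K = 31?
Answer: Rational(2089, 29) ≈ 72.034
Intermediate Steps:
Function('W')(X) = Add(31, X) (Function('W')(X) = Add(X, 31) = Add(31, X))
Function('b')(y, o) = Pow(Add(o, Mul(2, y)), -1) (Function('b')(y, o) = Pow(Add(Mul(2, y), o), -1) = Pow(Add(o, Mul(2, y)), -1))
Add(Function('W')(41), Mul(-1, Function('b')(-48, 67))) = Add(Add(31, 41), Mul(-1, Pow(Add(67, Mul(2, -48)), -1))) = Add(72, Mul(-1, Pow(Add(67, -96), -1))) = Add(72, Mul(-1, Pow(-29, -1))) = Add(72, Mul(-1, Rational(-1, 29))) = Add(72, Rational(1, 29)) = Rational(2089, 29)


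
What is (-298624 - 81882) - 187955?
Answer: -568461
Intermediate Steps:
(-298624 - 81882) - 187955 = -380506 - 187955 = -568461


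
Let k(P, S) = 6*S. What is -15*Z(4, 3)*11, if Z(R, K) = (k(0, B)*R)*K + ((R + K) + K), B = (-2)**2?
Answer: -49170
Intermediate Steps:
B = 4
Z(R, K) = R + 2*K + 24*K*R (Z(R, K) = ((6*4)*R)*K + ((R + K) + K) = (24*R)*K + ((K + R) + K) = 24*K*R + (R + 2*K) = R + 2*K + 24*K*R)
-15*Z(4, 3)*11 = -15*(4 + 2*3 + 24*3*4)*11 = -15*(4 + 6 + 288)*11 = -15*298*11 = -4470*11 = -49170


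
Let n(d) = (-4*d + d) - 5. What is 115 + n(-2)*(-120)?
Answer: -5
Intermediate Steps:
n(d) = -5 - 3*d (n(d) = -3*d - 5 = -5 - 3*d)
115 + n(-2)*(-120) = 115 + (-5 - 3*(-2))*(-120) = 115 + (-5 + 6)*(-120) = 115 + 1*(-120) = 115 - 120 = -5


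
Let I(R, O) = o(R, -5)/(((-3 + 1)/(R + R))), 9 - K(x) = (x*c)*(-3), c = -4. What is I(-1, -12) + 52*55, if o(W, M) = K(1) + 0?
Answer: 2857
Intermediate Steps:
K(x) = 9 - 12*x (K(x) = 9 - x*(-4)*(-3) = 9 - (-4*x)*(-3) = 9 - 12*x)
o(W, M) = -3 (o(W, M) = (9 - 12*1) + 0 = (9 - 12) + 0 = -3 + 0 = -3)
I(R, O) = 3*R (I(R, O) = -3*(R + R)/(-3 + 1) = -3*(-R) = -(-3)*R = 3*R)
I(-1, -12) + 52*55 = 3*(-1) + 52*55 = -3 + 2860 = 2857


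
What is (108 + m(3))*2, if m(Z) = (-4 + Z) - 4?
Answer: 206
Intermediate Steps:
m(Z) = -8 + Z
(108 + m(3))*2 = (108 + (-8 + 3))*2 = (108 - 5)*2 = 103*2 = 206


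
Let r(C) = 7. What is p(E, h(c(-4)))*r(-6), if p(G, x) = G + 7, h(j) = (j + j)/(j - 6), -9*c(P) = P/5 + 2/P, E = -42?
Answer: -245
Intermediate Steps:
c(P) = -2/(9*P) - P/45 (c(P) = -(P/5 + 2/P)/9 = -(2/P + P/5)/9 = -2/(9*P) - P/45)
h(j) = 2*j/(-6 + j) (h(j) = (2*j)/(-6 + j) = 2*j/(-6 + j))
p(G, x) = 7 + G
p(E, h(c(-4)))*r(-6) = (7 - 42)*7 = -35*7 = -245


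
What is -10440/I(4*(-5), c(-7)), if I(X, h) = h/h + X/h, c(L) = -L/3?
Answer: 73080/53 ≈ 1378.9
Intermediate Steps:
c(L) = -L/3 (c(L) = -L*(1/3) = -L/3)
I(X, h) = 1 + X/h
-10440/I(4*(-5), c(-7)) = -10440*7/(3*(4*(-5) - 1/3*(-7))) = -10440*7/(3*(-20 + 7/3)) = -10440/((3/7)*(-53/3)) = -10440/(-53/7) = -10440*(-7/53) = 73080/53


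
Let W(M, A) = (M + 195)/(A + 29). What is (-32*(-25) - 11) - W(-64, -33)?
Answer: 3287/4 ≈ 821.75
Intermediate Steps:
W(M, A) = (195 + M)/(29 + A)
(-32*(-25) - 11) - W(-64, -33) = (-32*(-25) - 11) - (195 - 64)/(29 - 33) = (800 - 11) - 131/(-4) = 789 - (-1)*131/4 = 789 - 1*(-131/4) = 789 + 131/4 = 3287/4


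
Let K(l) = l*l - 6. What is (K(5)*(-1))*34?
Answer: -646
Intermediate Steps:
K(l) = -6 + l² (K(l) = l² - 6 = -6 + l²)
(K(5)*(-1))*34 = ((-6 + 5²)*(-1))*34 = ((-6 + 25)*(-1))*34 = (19*(-1))*34 = -19*34 = -646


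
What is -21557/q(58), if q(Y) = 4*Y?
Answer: -21557/232 ≈ -92.918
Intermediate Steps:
-21557/q(58) = -21557/(4*58) = -21557/232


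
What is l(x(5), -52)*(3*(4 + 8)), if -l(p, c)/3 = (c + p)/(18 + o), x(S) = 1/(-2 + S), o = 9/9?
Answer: 5580/19 ≈ 293.68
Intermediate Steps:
o = 1 (o = 9*(⅑) = 1)
l(p, c) = -3*c/19 - 3*p/19 (l(p, c) = -3*(c + p)/(18 + 1) = -3*(c + p)/19 = -3*(c/19 + p/19) = -3*c/19 - 3*p/19)
l(x(5), -52)*(3*(4 + 8)) = (-3/19*(-52) - 3/(19*(-2 + 5)))*(3*(4 + 8)) = (156/19 - 3/19/3)*(3*12) = (156/19 - 3/19*⅓)*36 = (156/19 - 1/19)*36 = (155/19)*36 = 5580/19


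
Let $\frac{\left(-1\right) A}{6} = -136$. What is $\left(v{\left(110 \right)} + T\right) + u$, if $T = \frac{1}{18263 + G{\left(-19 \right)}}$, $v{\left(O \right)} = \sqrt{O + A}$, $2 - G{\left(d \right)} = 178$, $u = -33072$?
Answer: $- \frac{598173263}{18087} + \sqrt{926} \approx -33042.0$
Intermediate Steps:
$G{\left(d \right)} = -176$ ($G{\left(d \right)} = 2 - 178 = -176$)
$A = 816$ ($A = \left(-6\right) \left(-136\right) = 816$)
$v{\left(O \right)} = \sqrt{816 + O}$ ($v{\left(O \right)} = \sqrt{O + 816} = \sqrt{816 + O}$)
$T = \frac{1}{18087}$ ($T = \frac{1}{18263 - 176} = \frac{1}{18087} \approx 5.5288 \cdot 10^{-5}$)
$\left(v{\left(110 \right)} + T\right) + u = \left(\sqrt{816 + 110} + \frac{1}{18087}\right) - 33072 = \left(\sqrt{926} + \frac{1}{18087}\right) - 33072 = \left(\frac{1}{18087} + \sqrt{926}\right) - 33072 = - \frac{598173263}{18087} + \sqrt{926}$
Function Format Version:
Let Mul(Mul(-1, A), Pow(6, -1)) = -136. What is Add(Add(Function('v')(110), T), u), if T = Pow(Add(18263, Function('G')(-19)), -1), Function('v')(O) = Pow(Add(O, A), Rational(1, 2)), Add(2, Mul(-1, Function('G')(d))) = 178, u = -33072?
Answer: Add(Rational(-598173263, 18087), Pow(926, Rational(1, 2))) ≈ -33042.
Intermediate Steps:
Function('G')(d) = -176 (Function('G')(d) = Add(2, Mul(-1, 178)) = Add(2, -178) = -176)
A = 816 (A = Mul(-6, -136) = 816)
Function('v')(O) = Pow(Add(816, O), Rational(1, 2)) (Function('v')(O) = Pow(Add(O, 816), Rational(1, 2)) = Pow(Add(816, O), Rational(1, 2)))
T = Rational(1, 18087) (T = Pow(Add(18263, -176), -1) = Pow(18087, -1) = Rational(1, 18087) ≈ 5.5288e-5)
Add(Add(Function('v')(110), T), u) = Add(Add(Pow(Add(816, 110), Rational(1, 2)), Rational(1, 18087)), -33072) = Add(Add(Pow(926, Rational(1, 2)), Rational(1, 18087)), -33072) = Add(Add(Rational(1, 18087), Pow(926, Rational(1, 2))), -33072) = Add(Rational(-598173263, 18087), Pow(926, Rational(1, 2)))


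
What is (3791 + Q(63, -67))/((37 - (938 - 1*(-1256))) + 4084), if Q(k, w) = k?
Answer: 2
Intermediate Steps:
(3791 + Q(63, -67))/((37 - (938 - 1*(-1256))) + 4084) = (3791 + 63)/((37 - (938 - 1*(-1256))) + 4084) = 3854/((37 - (938 + 1256)) + 4084) = 3854/((37 - 1*2194) + 4084) = 3854/((37 - 2194) + 4084) = 3854/(-2157 + 4084) = 3854/1927 = 3854*(1/1927) = 2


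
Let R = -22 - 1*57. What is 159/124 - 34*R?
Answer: 333223/124 ≈ 2687.3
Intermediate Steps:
R = -79 (R = -22 - 57 = -79)
159/124 - 34*R = 159/124 - 34*(-79) = 159*(1/124) + 2686 = 159/124 + 2686 = 333223/124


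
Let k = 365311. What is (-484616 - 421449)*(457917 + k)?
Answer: -745898077820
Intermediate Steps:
(-484616 - 421449)*(457917 + k) = (-484616 - 421449)*(457917 + 365311) = -906065*823228 = -745898077820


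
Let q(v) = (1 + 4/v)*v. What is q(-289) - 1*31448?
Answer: -31733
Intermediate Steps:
q(v) = v*(1 + 4/v)
q(-289) - 1*31448 = (4 - 289) - 1*31448 = -285 - 31448 = -31733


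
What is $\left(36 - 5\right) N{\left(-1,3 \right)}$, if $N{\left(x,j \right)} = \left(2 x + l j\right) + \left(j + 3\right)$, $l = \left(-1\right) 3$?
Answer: $-155$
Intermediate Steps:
$l = -3$
$N{\left(x,j \right)} = 3 - 2 j + 2 x$ ($N{\left(x,j \right)} = \left(2 x - 3 j\right) + \left(j + 3\right) = \left(- 3 j + 2 x\right) + \left(3 + j\right) = 3 - 2 j + 2 x$)
$\left(36 - 5\right) N{\left(-1,3 \right)} = \left(36 - 5\right) \left(3 - 6 + 2 \left(-1\right)\right) = 31 \left(3 - 6 - 2\right) = 31 \left(-5\right) = -155$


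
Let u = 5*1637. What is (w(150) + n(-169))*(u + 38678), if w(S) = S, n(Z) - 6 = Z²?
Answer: 1345764771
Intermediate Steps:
n(Z) = 6 + Z²
u = 8185
(w(150) + n(-169))*(u + 38678) = (150 + (6 + (-169)²))*(8185 + 38678) = (150 + (6 + 28561))*46863 = (150 + 28567)*46863 = 28717*46863 = 1345764771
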